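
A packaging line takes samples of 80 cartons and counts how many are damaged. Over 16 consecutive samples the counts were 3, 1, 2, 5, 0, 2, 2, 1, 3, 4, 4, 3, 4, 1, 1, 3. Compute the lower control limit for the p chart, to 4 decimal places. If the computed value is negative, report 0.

p̄ = Σdᵢ / (k·n) = 39 / (16 × 80) = 0.03047
LCL = p̄ − 3·√(p̄(1−p̄)/n) = 0.03047 − 3 × 0.01922 = -0.02718 → 0 (negative, so LCL = 0)

0.0000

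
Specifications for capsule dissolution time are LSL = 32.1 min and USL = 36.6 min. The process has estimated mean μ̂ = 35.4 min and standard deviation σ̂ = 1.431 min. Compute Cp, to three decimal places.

Cp = (USL − LSL) / (6σ̂) = (36.6 − 32.1) / (6 × 1.431) = 4.5000 / 8.5860 = 0.5241

0.524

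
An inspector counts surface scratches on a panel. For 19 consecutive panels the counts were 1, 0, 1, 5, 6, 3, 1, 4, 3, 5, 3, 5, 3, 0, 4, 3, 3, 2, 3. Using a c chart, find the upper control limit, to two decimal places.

c̄ = (1 + 0 + 1 + 5 + 6 + 3 + 1 + 4 + 3 + 5 + 3 + 5 + 3 + 0 + 4 + 3 + 3 + 2 + 3) / 19 = 55 / 19 = 2.8947
UCL = c̄ + 3√c̄ = 2.8947 + 3 × √2.8947 = 2.8947 + 3 × 1.7014 = 7.9989

8.00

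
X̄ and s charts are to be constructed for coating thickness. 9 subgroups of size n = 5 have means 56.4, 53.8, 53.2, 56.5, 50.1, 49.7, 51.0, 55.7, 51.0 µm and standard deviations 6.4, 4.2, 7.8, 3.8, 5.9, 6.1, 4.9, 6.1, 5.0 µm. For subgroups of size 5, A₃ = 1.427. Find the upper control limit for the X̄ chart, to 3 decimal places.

X̄̄ = (56.4 + 53.8 + 53.2 + 56.5 + 50.1 + 49.7 + 51.0 + 55.7 + 51.0) / 9 = 53.0444
s̄ = (6.4 + 4.2 + 7.8 + 3.8 + 5.9 + 6.1 + 4.9 + 6.1 + 5.0) / 9 = 5.5778
UCL = X̄̄ + A₃·s̄ = 53.0444 + 1.427 × 5.5778 = 61.0039

61.004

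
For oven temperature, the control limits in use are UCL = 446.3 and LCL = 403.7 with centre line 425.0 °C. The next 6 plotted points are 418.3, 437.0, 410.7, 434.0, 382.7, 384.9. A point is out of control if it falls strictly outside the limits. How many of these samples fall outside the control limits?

2

Compare each point to [403.7, 446.3]: sample 5 = 382.7 < LCL; sample 6 = 384.9 < LCL.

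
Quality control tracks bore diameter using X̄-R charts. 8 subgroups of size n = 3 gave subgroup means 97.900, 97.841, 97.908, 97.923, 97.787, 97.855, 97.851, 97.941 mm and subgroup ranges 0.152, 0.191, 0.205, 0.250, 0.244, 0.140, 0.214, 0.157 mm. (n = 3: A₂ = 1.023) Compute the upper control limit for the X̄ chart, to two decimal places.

X̄̄ = (97.900 + 97.841 + 97.908 + 97.923 + 97.787 + 97.855 + 97.851 + 97.941) / 8 = 783.0060 / 8 = 97.8757
R̄ = (0.152 + 0.191 + 0.205 + 0.250 + 0.244 + 0.140 + 0.214 + 0.157) / 8 = 1.5530 / 8 = 0.1941
UCL = X̄̄ + A₂·R̄ = 97.8757 + 1.023 × 0.1941 = 98.0743

98.07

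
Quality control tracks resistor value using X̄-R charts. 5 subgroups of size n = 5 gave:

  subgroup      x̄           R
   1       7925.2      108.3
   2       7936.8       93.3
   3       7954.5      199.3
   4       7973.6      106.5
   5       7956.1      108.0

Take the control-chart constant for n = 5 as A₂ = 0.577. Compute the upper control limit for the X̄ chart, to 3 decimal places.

X̄̄ = (7925.2 + 7936.8 + 7954.5 + 7973.6 + 7956.1) / 5 = 39746.2000 / 5 = 7949.2400
R̄ = (108.3 + 93.3 + 199.3 + 106.5 + 108.0) / 5 = 615.4000 / 5 = 123.0800
UCL = X̄̄ + A₂·R̄ = 7949.2400 + 0.577 × 123.0800 = 8020.2572

8020.257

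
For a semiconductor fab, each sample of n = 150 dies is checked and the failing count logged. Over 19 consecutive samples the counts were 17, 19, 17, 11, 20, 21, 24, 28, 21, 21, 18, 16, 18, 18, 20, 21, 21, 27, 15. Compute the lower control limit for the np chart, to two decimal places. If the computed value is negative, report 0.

7.24

p̄ = Σdᵢ / (k·n) = 373 / (19 × 150) = 0.13088
LCL = np̄ − 3·√(np̄(1−p̄)) = 19.6316 − 3 × 4.1306 = 7.2396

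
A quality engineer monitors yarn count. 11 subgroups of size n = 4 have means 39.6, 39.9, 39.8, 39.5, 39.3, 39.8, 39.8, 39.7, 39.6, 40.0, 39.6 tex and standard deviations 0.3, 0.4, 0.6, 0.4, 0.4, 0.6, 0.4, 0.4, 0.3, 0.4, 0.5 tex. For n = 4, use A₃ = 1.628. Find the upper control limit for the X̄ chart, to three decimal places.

X̄̄ = (39.6 + 39.9 + 39.8 + 39.5 + 39.3 + 39.8 + 39.8 + 39.7 + 39.6 + 40.0 + 39.6) / 11 = 39.6909
s̄ = (0.3 + 0.4 + 0.6 + 0.4 + 0.4 + 0.6 + 0.4 + 0.4 + 0.3 + 0.4 + 0.5) / 11 = 0.4273
UCL = X̄̄ + A₃·s̄ = 39.6909 + 1.628 × 0.4273 = 40.3865

40.387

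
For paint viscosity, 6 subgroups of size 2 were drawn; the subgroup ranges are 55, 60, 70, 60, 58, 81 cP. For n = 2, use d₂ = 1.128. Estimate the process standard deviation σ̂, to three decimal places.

R̄ = (55 + 60 + 70 + 60 + 58 + 81) / 6 = 64.0000
σ̂ = R̄ / d₂ = 64.0000 / 1.128 = 56.7376

56.738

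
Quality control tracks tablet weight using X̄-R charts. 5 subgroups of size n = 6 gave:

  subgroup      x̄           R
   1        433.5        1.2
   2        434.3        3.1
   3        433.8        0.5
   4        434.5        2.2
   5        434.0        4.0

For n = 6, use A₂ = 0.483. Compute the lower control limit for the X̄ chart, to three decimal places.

X̄̄ = (433.5 + 434.3 + 433.8 + 434.5 + 434.0) / 5 = 2170.1000 / 5 = 434.0200
R̄ = (1.2 + 3.1 + 0.5 + 2.2 + 4.0) / 5 = 11.0000 / 5 = 2.2000
LCL = X̄̄ − A₂·R̄ = 434.0200 − 0.483 × 2.2000 = 432.9574

432.957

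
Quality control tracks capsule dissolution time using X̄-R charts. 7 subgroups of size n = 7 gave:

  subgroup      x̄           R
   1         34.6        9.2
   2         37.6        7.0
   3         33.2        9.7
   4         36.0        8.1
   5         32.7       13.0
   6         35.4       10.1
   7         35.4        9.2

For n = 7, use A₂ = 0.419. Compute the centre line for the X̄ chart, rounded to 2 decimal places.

X̄̄ = (34.6 + 37.6 + 33.2 + 36.0 + 32.7 + 35.4 + 35.4) / 7 = 244.9000 / 7 = 34.9857
CL = X̄̄ = 34.9857

34.99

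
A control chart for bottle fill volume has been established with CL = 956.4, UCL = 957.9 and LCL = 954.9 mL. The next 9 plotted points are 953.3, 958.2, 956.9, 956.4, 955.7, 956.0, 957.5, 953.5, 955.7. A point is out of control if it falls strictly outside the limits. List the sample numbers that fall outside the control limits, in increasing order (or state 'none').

1, 2, 8

Compare each point to [954.9, 957.9]: sample 1 = 953.3 < LCL; sample 2 = 958.2 > UCL; sample 8 = 953.5 < LCL.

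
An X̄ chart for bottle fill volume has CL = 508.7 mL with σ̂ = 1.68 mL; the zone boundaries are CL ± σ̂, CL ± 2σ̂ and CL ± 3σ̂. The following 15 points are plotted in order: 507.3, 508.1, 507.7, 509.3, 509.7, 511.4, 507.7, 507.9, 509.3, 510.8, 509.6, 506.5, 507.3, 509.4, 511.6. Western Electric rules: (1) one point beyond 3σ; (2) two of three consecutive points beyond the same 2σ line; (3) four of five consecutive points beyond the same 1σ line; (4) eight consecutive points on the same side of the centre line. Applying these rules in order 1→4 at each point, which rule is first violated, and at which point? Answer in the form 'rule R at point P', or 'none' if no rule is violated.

none

Zone of each point (C = within 1σ̂, B = 1σ̂–2σ̂, A = 2σ̂–3σ̂, * = beyond 3σ̂; sign = side of CL): 1:-C, 2:-C, 3:-C, 4:+C, 5:+C, 6:+B, 7:-C, 8:-C, 9:+C, 10:+B, 11:+C, 12:-B, 13:-C, 14:+C, 15:+B
No rule fires across all 15 points.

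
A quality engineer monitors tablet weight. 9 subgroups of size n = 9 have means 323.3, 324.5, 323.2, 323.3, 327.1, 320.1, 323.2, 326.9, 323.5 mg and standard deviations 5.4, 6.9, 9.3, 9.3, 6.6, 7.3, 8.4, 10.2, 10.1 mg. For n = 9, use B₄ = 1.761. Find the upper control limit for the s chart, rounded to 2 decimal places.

14.38

s̄ = (5.4 + 6.9 + 9.3 + 9.3 + 6.6 + 7.3 + 8.4 + 10.2 + 10.1) / 9 = 8.1667
UCL_s = B₄·s̄ = 1.761 × 8.1667 = 14.3815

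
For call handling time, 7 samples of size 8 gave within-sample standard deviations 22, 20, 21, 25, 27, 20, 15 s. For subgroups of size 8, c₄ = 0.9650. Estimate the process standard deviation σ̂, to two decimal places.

s̄ = (22 + 20 + 21 + 25 + 27 + 20 + 15) / 7 = 21.4286
σ̂ = s̄ / c₄ = 21.4286 / 0.9650 = 22.2058

22.21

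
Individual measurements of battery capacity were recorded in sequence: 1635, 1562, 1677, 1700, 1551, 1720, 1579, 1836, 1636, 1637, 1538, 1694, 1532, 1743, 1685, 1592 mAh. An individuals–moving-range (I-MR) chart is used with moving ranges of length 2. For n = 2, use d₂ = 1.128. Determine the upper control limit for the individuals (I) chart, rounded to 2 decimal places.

1982.93

X̄ = (1635 + 1562 + 1677 + 1700 + 1551 + 1720 + 1579 + 1836 + 1636 + 1637 + 1538 + 1694 + 1532 + 1743 + 1685 + 1592) / 16 = 1644.8125
Moving ranges: 73, 115, 23, 149, 169, 141, 257, 200, 1, 99, 156, 162, 211, 58, 93; M̄R̄ = 1907.0000 / 15 = 127.1333
UCL = X̄ + 3·M̄R̄/d₂ = 1644.8125 + 3 × 127.1333 / 1.128 = 1982.9331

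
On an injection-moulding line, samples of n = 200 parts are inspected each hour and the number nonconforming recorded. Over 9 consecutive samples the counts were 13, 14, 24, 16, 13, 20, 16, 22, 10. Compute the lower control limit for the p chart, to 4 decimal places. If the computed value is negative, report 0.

0.0239

p̄ = Σdᵢ / (k·n) = 148 / (9 × 200) = 0.08222
LCL = p̄ − 3·√(p̄(1−p̄)/n) = 0.08222 − 3 × 0.01942 = 0.02395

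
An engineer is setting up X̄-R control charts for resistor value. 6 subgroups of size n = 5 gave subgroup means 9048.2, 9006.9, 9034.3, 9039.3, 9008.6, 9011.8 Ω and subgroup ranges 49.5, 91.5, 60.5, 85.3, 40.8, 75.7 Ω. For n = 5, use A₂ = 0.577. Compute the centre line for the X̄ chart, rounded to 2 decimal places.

9024.85

X̄̄ = (9048.2 + 9006.9 + 9034.3 + 9039.3 + 9008.6 + 9011.8) / 6 = 54149.1000 / 6 = 9024.8500
CL = X̄̄ = 9024.8500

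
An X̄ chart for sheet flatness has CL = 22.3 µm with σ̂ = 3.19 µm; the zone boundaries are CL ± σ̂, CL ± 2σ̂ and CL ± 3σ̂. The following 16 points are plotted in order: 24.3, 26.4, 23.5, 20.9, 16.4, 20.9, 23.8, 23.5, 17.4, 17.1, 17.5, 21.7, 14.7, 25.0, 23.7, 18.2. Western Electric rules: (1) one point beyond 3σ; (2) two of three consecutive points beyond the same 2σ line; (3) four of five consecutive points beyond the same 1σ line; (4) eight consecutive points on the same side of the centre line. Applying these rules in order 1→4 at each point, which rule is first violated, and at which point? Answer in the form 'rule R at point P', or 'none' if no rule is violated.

rule 3 at point 13

Zone of each point (C = within 1σ̂, B = 1σ̂–2σ̂, A = 2σ̂–3σ̂, * = beyond 3σ̂; sign = side of CL): 1:+C, 2:+B, 3:+C, 4:-C, 5:-B, 6:-C, 7:+C, 8:+C, 9:-B, 10:-B, 11:-B, 12:-C, 13:-A, 14:+C, 15:+C, 16:-B
Rule 3 (four of five consecutive points beyond the same 1σ limit) is satisfied at point 13.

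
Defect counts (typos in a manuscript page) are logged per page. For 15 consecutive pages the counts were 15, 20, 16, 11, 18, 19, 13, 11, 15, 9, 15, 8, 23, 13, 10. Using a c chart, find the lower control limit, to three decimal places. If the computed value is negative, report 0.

c̄ = (15 + 20 + 16 + 11 + 18 + 19 + 13 + 11 + 15 + 9 + 15 + 8 + 23 + 13 + 10) / 15 = 216 / 15 = 14.4000
LCL = c̄ − 3√c̄ = 14.4000 − 3 × 3.7947 = 3.0158

3.016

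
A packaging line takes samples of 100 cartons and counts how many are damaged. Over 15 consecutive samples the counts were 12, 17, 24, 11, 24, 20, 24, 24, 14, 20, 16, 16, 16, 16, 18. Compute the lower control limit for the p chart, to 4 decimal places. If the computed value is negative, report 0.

0.0657

p̄ = Σdᵢ / (k·n) = 272 / (15 × 100) = 0.18133
LCL = p̄ − 3·√(p̄(1−p̄)/n) = 0.18133 − 3 × 0.03853 = 0.06575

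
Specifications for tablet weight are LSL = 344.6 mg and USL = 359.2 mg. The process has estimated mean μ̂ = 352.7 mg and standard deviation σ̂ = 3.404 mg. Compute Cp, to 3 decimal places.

Cp = (USL − LSL) / (6σ̂) = (359.2 − 344.6) / (6 × 3.404) = 14.6000 / 20.4240 = 0.7148

0.715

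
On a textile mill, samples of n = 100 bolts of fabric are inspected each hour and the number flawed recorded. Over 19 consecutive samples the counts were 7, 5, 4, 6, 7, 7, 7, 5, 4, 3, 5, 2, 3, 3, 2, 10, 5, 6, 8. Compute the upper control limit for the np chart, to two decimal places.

11.88

p̄ = Σdᵢ / (k·n) = 99 / (19 × 100) = 0.05211
UCL = np̄ + 3·√(np̄(1−p̄)) = 5.2105 + 3 × √(5.2105×0.94789) = 5.2105 + 3 × 2.2224 = 11.8777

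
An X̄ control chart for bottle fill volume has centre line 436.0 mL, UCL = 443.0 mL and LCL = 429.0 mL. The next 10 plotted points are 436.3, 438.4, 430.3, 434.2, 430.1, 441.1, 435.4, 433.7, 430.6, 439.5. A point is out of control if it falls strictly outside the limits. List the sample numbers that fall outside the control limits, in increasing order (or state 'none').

none

All 10 points lie within [429.0, 443.0].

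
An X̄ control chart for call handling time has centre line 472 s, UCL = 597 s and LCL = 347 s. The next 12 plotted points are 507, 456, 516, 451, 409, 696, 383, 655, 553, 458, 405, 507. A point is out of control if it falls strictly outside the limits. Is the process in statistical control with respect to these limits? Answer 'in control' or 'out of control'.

Compare each point to [347, 597]: sample 6 = 696 > UCL; sample 8 = 655 > UCL.

out of control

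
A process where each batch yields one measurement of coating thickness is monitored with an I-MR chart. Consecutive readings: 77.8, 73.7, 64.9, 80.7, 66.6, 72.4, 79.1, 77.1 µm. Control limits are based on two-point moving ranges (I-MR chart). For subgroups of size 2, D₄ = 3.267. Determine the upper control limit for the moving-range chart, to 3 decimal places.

26.743

Moving ranges: 4.1, 8.8, 15.8, 14.1, 5.8, 6.7, 2.0; M̄R̄ = 57.3000 / 7 = 8.1857
UCL_MR = D₄·M̄R̄ = 3.267 × 8.1857 = 26.7427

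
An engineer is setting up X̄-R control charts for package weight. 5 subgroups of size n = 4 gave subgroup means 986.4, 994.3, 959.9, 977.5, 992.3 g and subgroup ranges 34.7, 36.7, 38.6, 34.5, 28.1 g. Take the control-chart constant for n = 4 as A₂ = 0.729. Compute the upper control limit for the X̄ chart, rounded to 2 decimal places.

1007.25

X̄̄ = (986.4 + 994.3 + 959.9 + 977.5 + 992.3) / 5 = 4910.4000 / 5 = 982.0800
R̄ = (34.7 + 36.7 + 38.6 + 34.5 + 28.1) / 5 = 172.6000 / 5 = 34.5200
UCL = X̄̄ + A₂·R̄ = 982.0800 + 0.729 × 34.5200 = 1007.2451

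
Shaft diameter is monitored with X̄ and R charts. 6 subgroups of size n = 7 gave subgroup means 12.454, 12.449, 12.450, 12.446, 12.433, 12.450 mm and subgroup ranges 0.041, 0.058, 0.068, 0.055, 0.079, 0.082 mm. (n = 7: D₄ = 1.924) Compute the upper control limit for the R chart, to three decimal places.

R̄ = (0.041 + 0.058 + 0.068 + 0.055 + 0.079 + 0.082) / 6 = 0.3830 / 6 = 0.0638
UCL_R = D₄·R̄ = 1.924 × 0.0638 = 0.1228

0.123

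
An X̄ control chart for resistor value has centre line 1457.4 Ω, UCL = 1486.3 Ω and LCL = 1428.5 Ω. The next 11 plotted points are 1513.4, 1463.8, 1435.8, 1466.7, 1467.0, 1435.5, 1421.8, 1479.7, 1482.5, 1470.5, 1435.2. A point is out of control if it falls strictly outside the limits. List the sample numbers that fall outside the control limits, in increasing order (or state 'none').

1, 7

Compare each point to [1428.5, 1486.3]: sample 1 = 1513.4 > UCL; sample 7 = 1421.8 < LCL.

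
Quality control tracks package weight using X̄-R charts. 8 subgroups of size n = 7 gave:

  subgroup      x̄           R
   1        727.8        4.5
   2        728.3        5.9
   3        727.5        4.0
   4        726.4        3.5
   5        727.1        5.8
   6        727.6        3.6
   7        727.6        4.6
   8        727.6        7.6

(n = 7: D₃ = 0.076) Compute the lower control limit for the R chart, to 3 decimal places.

0.375

R̄ = (4.5 + 5.9 + 4.0 + 3.5 + 5.8 + 3.6 + 4.6 + 7.6) / 8 = 39.5000 / 8 = 4.9375
LCL_R = D₃·R̄ = 0.076 × 4.9375 = 0.3752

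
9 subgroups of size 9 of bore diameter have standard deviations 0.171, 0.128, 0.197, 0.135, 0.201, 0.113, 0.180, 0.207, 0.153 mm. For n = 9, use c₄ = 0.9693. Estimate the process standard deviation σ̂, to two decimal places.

s̄ = (0.171 + 0.128 + 0.197 + 0.135 + 0.201 + 0.113 + 0.180 + 0.207 + 0.153) / 9 = 0.1650
σ̂ = s̄ / c₄ = 0.1650 / 0.9693 = 0.1702

0.17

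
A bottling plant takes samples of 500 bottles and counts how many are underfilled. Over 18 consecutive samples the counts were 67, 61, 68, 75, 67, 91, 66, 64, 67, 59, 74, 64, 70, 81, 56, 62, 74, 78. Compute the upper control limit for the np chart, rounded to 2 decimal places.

p̄ = Σdᵢ / (k·n) = 1244 / (18 × 500) = 0.13822
UCL = np̄ + 3·√(np̄(1−p̄)) = 69.1111 + 3 × √(69.1111×0.86178) = 69.1111 + 3 × 7.7174 = 92.2633

92.26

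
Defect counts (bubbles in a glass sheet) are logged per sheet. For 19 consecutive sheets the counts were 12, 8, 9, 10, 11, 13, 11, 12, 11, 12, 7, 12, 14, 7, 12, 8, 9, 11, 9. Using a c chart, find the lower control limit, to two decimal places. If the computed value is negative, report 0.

c̄ = (12 + 8 + 9 + 10 + 11 + 13 + 11 + 12 + 11 + 12 + 7 + 12 + 14 + 7 + 12 + 8 + 9 + 11 + 9) / 19 = 198 / 19 = 10.4211
LCL = c̄ − 3√c̄ = 10.4211 − 3 × 3.2282 = 0.7366

0.74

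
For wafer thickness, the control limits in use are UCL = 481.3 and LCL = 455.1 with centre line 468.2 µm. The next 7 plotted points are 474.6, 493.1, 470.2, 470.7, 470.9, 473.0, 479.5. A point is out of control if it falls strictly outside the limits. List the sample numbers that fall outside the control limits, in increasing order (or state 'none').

2

Compare each point to [455.1, 481.3]: sample 2 = 493.1 > UCL.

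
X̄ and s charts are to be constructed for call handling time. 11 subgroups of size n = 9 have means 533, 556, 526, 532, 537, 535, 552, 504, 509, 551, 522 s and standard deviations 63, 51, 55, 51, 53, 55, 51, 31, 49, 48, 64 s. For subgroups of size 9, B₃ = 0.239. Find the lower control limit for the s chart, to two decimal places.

12.41

s̄ = (63 + 51 + 55 + 51 + 53 + 55 + 51 + 31 + 49 + 48 + 64) / 11 = 51.9091
LCL_s = B₃·s̄ = 0.239 × 51.9091 = 12.4063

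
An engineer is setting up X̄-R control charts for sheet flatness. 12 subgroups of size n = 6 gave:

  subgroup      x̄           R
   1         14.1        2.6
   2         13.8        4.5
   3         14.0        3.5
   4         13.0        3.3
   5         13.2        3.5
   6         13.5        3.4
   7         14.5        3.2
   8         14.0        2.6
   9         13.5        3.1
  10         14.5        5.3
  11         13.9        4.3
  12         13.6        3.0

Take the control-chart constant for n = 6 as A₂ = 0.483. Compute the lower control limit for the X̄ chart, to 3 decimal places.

X̄̄ = (14.1 + 13.8 + 14.0 + 13.0 + 13.2 + 13.5 + 14.5 + 14.0 + 13.5 + 14.5 + 13.9 + 13.6) / 12 = 165.6000 / 12 = 13.8000
R̄ = (2.6 + 4.5 + 3.5 + 3.3 + 3.5 + 3.4 + 3.2 + 2.6 + 3.1 + 5.3 + 4.3 + 3.0) / 12 = 42.3000 / 12 = 3.5250
LCL = X̄̄ − A₂·R̄ = 13.8000 − 0.483 × 3.5250 = 12.0974

12.097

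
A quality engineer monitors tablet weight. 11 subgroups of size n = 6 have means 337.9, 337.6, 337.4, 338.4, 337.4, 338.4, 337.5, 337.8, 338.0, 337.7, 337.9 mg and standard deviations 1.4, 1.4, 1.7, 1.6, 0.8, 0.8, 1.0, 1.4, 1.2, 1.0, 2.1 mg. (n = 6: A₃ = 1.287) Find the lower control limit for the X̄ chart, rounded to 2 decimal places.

X̄̄ = (337.9 + 337.6 + 337.4 + 338.4 + 337.4 + 338.4 + 337.5 + 337.8 + 338.0 + 337.7 + 337.9) / 11 = 337.8182
s̄ = (1.4 + 1.4 + 1.7 + 1.6 + 0.8 + 0.8 + 1.0 + 1.4 + 1.2 + 1.0 + 2.1) / 11 = 1.3091
LCL = X̄̄ − A₃·s̄ = 337.8182 − 1.287 × 1.3091 = 336.1334

336.13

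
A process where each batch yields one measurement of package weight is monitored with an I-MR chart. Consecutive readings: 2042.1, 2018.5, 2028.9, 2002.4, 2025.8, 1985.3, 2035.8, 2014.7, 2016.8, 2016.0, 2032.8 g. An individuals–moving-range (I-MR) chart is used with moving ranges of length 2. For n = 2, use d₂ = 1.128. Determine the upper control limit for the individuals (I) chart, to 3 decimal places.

X̄ = (2042.1 + 2018.5 + 2028.9 + 2002.4 + 2025.8 + 1985.3 + 2035.8 + 2014.7 + 2016.8 + 2016.0 + 2032.8) / 11 = 2019.9182
Moving ranges: 23.6, 10.4, 26.5, 23.4, 40.5, 50.5, 21.1, 2.1, 0.8, 16.8; M̄R̄ = 215.7000 / 10 = 21.5700
UCL = X̄ + 3·M̄R̄/d₂ = 2019.9182 + 3 × 21.5700 / 1.128 = 2077.2852

2077.285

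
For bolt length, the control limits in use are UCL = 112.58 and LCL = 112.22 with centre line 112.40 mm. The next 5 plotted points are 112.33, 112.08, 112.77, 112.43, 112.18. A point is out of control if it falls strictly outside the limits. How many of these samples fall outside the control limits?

3

Compare each point to [112.22, 112.58]: sample 2 = 112.08 < LCL; sample 3 = 112.77 > UCL; sample 5 = 112.18 < LCL.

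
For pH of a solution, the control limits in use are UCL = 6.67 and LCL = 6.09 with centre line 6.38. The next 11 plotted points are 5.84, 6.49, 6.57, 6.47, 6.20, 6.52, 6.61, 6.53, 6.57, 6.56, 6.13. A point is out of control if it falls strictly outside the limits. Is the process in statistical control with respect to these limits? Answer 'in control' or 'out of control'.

out of control

Compare each point to [6.09, 6.67]: sample 1 = 5.84 < LCL.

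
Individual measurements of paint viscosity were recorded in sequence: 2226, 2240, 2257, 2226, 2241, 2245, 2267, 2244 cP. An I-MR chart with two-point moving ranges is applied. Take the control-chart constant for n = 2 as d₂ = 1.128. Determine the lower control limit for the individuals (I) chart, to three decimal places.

X̄ = (2226 + 2240 + 2257 + 2226 + 2241 + 2245 + 2267 + 2244) / 8 = 2243.2500
Moving ranges: 14, 17, 31, 15, 4, 22, 23; M̄R̄ = 126.0000 / 7 = 18.0000
LCL = X̄ − 3·M̄R̄/d₂ = 2243.2500 − 3 × 18.0000 / 1.128 = 2195.3777

2195.378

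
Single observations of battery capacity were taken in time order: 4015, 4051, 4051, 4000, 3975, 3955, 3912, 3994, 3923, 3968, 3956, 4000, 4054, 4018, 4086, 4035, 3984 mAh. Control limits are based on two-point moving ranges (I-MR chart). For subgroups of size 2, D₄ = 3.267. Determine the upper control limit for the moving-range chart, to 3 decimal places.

140.685

Moving ranges: 36, 0, 51, 25, 20, 43, 82, 71, 45, 12, 44, 54, 36, 68, 51, 51; M̄R̄ = 689.0000 / 16 = 43.0625
UCL_MR = D₄·M̄R̄ = 3.267 × 43.0625 = 140.6852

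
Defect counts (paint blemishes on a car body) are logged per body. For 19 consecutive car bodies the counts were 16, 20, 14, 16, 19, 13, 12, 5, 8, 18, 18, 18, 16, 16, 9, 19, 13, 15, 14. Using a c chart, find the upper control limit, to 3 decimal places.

26.180

c̄ = (16 + 20 + 14 + 16 + 19 + 13 + 12 + 5 + 8 + 18 + 18 + 18 + 16 + 16 + 9 + 19 + 13 + 15 + 14) / 19 = 279 / 19 = 14.6842
UCL = c̄ + 3√c̄ = 14.6842 + 3 × √14.6842 = 14.6842 + 3 × 3.8320 = 26.1802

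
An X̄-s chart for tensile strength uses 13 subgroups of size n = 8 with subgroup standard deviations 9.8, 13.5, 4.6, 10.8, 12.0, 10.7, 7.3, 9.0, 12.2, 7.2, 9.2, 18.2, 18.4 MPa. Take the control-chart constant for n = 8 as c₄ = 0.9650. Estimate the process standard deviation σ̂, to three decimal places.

11.391

s̄ = (9.8 + 13.5 + 4.6 + 10.8 + 12.0 + 10.7 + 7.3 + 9.0 + 12.2 + 7.2 + 9.2 + 18.2 + 18.4) / 13 = 10.9923
σ̂ = s̄ / c₄ = 10.9923 / 0.9650 = 11.3910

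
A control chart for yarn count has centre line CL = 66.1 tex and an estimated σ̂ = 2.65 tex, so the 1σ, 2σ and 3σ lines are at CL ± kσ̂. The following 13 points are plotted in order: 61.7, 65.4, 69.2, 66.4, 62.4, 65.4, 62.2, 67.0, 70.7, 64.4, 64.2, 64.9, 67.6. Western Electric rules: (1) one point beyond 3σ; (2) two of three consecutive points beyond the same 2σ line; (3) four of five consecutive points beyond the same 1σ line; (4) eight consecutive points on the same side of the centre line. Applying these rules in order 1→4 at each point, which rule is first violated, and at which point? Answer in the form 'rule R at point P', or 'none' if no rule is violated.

none

Zone of each point (C = within 1σ̂, B = 1σ̂–2σ̂, A = 2σ̂–3σ̂, * = beyond 3σ̂; sign = side of CL): 1:-B, 2:-C, 3:+B, 4:+C, 5:-B, 6:-C, 7:-B, 8:+C, 9:+B, 10:-C, 11:-C, 12:-C, 13:+C
No rule fires across all 13 points.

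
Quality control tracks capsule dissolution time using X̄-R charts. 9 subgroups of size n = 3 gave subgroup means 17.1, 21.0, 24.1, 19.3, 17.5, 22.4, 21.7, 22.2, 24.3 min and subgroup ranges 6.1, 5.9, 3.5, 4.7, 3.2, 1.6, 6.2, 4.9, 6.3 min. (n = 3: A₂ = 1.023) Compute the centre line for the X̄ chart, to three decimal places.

21.067

X̄̄ = (17.1 + 21.0 + 24.1 + 19.3 + 17.5 + 22.4 + 21.7 + 22.2 + 24.3) / 9 = 189.6000 / 9 = 21.0667
CL = X̄̄ = 21.0667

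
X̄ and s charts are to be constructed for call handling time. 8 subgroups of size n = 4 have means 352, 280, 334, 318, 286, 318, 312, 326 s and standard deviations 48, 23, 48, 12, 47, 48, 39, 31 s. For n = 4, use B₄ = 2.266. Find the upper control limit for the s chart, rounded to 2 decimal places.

83.84

s̄ = (48 + 23 + 48 + 12 + 47 + 48 + 39 + 31) / 8 = 37.0000
UCL_s = B₄·s̄ = 2.266 × 37.0000 = 83.8420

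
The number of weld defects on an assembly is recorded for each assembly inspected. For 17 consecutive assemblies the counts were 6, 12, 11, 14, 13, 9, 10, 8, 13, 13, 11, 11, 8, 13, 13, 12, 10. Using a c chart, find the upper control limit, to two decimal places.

c̄ = (6 + 12 + 11 + 14 + 13 + 9 + 10 + 8 + 13 + 13 + 11 + 11 + 8 + 13 + 13 + 12 + 10) / 17 = 187 / 17 = 11.0000
UCL = c̄ + 3√c̄ = 11.0000 + 3 × √11.0000 = 11.0000 + 3 × 3.3166 = 20.9499

20.95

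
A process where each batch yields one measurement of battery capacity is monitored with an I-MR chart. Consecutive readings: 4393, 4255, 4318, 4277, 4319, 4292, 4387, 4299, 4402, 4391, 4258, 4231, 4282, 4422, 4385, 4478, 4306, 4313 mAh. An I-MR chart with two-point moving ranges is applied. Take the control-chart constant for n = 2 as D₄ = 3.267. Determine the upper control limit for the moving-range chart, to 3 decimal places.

Moving ranges: 138, 63, 41, 42, 27, 95, 88, 103, 11, 133, 27, 51, 140, 37, 93, 172, 7; M̄R̄ = 1268.0000 / 17 = 74.5882
UCL_MR = D₄·M̄R̄ = 3.267 × 74.5882 = 243.6798

243.680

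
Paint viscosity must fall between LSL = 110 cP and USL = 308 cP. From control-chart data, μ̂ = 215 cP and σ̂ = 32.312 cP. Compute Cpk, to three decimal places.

0.959

Cpu = (USL − μ̂) / (3σ̂) = (308 − 215) / (3 × 32.312) = 0.9594; Cpl = (μ̂ − LSL) / (3σ̂) = (215 − 110) / (3 × 32.312) = 1.0832; Cpk = min(Cpu, Cpl) = 0.9594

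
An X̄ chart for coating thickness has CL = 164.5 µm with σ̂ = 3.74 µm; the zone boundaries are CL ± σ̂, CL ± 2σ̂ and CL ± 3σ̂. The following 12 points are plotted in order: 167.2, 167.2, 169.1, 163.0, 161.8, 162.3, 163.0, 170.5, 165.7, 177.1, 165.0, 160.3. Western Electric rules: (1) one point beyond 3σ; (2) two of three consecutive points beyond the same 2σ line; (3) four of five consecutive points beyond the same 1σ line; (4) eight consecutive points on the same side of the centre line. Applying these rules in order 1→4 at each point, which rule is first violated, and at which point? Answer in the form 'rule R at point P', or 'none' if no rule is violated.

rule 1 at point 10

Zone of each point (C = within 1σ̂, B = 1σ̂–2σ̂, A = 2σ̂–3σ̂, * = beyond 3σ̂; sign = side of CL): 1:+C, 2:+C, 3:+B, 4:-C, 5:-C, 6:-C, 7:-C, 8:+B, 9:+C, 10:+*, 11:+C, 12:-B
Rule 1 (one point beyond the 3σ limits) is satisfied at point 10.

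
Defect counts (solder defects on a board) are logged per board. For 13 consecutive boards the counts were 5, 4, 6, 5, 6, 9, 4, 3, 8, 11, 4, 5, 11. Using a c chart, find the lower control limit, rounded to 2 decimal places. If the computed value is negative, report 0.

0.00

c̄ = (5 + 4 + 6 + 5 + 6 + 9 + 4 + 3 + 8 + 11 + 4 + 5 + 11) / 13 = 81 / 13 = 6.2308
LCL = c̄ − 3√c̄ = 6.2308 − 3 × 2.4962 = -1.2577 → 0 (cannot be negative)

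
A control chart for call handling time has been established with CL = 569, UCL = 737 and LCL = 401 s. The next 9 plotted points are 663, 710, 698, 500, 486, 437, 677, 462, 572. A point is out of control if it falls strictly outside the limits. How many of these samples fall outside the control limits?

All 9 points lie within [401, 737].

0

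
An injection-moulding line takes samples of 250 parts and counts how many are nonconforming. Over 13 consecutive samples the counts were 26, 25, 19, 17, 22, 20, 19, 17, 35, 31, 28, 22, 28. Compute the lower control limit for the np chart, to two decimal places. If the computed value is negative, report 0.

9.86

p̄ = Σdᵢ / (k·n) = 309 / (13 × 250) = 0.09508
LCL = np̄ − 3·√(np̄(1−p̄)) = 23.7692 − 3 × 4.6378 = 9.8558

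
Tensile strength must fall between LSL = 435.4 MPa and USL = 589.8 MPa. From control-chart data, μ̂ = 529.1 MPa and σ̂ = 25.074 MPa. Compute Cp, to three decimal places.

1.026

Cp = (USL − LSL) / (6σ̂) = (589.8 − 435.4) / (6 × 25.074) = 154.4000 / 150.4440 = 1.0263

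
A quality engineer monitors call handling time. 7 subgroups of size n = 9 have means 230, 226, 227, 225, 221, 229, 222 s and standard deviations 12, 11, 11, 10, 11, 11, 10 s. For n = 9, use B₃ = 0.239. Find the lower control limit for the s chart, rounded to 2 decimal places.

2.59

s̄ = (12 + 11 + 11 + 10 + 11 + 11 + 10) / 7 = 10.8571
LCL_s = B₃·s̄ = 0.239 × 10.8571 = 2.5949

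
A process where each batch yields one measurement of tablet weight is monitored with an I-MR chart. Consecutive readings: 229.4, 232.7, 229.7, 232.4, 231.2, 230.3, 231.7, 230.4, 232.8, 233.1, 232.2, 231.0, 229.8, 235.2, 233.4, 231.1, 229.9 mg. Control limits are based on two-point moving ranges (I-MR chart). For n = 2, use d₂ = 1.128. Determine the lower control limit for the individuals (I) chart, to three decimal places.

226.477

X̄ = (229.4 + 232.7 + 229.7 + 232.4 + 231.2 + 230.3 + 231.7 + 230.4 + 232.8 + 233.1 + 232.2 + 231.0 + 229.8 + 235.2 + 233.4 + 231.1 + 229.9) / 17 = 231.5471
Moving ranges: 3.3, 3.0, 2.7, 1.2, 0.9, 1.4, 1.3, 2.4, 0.3, 0.9, 1.2, 1.2, 5.4, 1.8, 2.3, 1.2; M̄R̄ = 30.5000 / 16 = 1.9062
LCL = X̄ − 3·M̄R̄/d₂ = 231.5471 − 3 × 1.9062 / 1.128 = 226.4772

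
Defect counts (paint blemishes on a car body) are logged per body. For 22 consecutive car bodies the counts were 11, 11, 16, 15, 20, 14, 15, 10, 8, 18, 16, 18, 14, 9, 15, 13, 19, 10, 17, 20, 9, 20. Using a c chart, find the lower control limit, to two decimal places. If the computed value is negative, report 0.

3.05

c̄ = (11 + 11 + 16 + 15 + 20 + 14 + 15 + 10 + 8 + 18 + 16 + 18 + 14 + 9 + 15 + 13 + 19 + 10 + 17 + 20 + 9 + 20) / 22 = 318 / 22 = 14.4545
LCL = c̄ − 3√c̄ = 14.4545 − 3 × 3.8019 = 3.0488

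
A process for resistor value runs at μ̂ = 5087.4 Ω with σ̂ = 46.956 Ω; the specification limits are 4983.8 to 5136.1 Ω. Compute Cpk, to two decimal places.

Cpu = (USL − μ̂) / (3σ̂) = (5136.1 − 5087.4) / (3 × 46.956) = 0.3457; Cpl = (μ̂ − LSL) / (3σ̂) = (5087.4 − 4983.8) / (3 × 46.956) = 0.7354; Cpk = min(Cpu, Cpl) = 0.3457

0.35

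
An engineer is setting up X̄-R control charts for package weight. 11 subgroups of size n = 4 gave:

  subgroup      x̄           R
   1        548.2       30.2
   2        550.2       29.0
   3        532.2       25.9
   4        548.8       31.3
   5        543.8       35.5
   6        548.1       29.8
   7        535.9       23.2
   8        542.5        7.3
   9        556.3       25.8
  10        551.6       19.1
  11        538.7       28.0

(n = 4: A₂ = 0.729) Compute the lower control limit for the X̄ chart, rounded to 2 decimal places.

X̄̄ = (548.2 + 550.2 + 532.2 + 548.8 + 543.8 + 548.1 + 535.9 + 542.5 + 556.3 + 551.6 + 538.7) / 11 = 5996.3000 / 11 = 545.1182
R̄ = (30.2 + 29.0 + 25.9 + 31.3 + 35.5 + 29.8 + 23.2 + 7.3 + 25.8 + 19.1 + 28.0) / 11 = 285.1000 / 11 = 25.9182
LCL = X̄̄ − A₂·R̄ = 545.1182 − 0.729 × 25.9182 = 526.2238

526.22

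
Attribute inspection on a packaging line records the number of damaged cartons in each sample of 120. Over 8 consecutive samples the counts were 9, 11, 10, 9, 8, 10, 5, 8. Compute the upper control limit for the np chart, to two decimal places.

17.29

p̄ = Σdᵢ / (k·n) = 70 / (8 × 120) = 0.07292
UCL = np̄ + 3·√(np̄(1−p̄)) = 8.7500 + 3 × √(8.7500×0.92708) = 8.7500 + 3 × 2.8482 = 17.2945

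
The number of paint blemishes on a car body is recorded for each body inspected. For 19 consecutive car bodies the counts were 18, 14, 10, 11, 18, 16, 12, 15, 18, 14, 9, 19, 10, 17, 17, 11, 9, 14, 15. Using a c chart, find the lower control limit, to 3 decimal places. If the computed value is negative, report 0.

2.807

c̄ = (18 + 14 + 10 + 11 + 18 + 16 + 12 + 15 + 18 + 14 + 9 + 19 + 10 + 17 + 17 + 11 + 9 + 14 + 15) / 19 = 267 / 19 = 14.0526
LCL = c̄ − 3√c̄ = 14.0526 − 3 × 3.7487 = 2.8066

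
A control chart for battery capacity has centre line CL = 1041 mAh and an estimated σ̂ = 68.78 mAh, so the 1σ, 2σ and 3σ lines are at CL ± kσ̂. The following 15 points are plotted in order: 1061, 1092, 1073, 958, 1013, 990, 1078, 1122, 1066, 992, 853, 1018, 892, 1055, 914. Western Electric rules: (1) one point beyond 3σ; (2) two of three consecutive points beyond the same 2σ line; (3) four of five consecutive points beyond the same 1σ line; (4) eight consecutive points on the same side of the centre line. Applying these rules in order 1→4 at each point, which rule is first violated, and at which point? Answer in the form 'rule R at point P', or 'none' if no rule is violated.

Zone of each point (C = within 1σ̂, B = 1σ̂–2σ̂, A = 2σ̂–3σ̂, * = beyond 3σ̂; sign = side of CL): 1:+C, 2:+C, 3:+C, 4:-B, 5:-C, 6:-C, 7:+C, 8:+B, 9:+C, 10:-C, 11:-A, 12:-C, 13:-A, 14:+C, 15:-B
Rule 2 (two of three consecutive points beyond the same 2σ limit) is satisfied at point 13.

rule 2 at point 13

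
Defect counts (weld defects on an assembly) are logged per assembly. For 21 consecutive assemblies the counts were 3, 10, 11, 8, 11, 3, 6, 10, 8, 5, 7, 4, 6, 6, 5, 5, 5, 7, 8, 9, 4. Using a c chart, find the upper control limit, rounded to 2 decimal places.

c̄ = (3 + 10 + 11 + 8 + 11 + 3 + 6 + 10 + 8 + 5 + 7 + 4 + 6 + 6 + 5 + 5 + 5 + 7 + 8 + 9 + 4) / 21 = 141 / 21 = 6.7143
UCL = c̄ + 3√c̄ = 6.7143 + 3 × √6.7143 = 6.7143 + 3 × 2.5912 = 14.4879

14.49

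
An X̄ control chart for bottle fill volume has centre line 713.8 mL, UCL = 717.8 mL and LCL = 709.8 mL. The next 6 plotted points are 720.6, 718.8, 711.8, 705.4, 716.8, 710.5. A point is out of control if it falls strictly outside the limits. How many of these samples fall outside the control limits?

3

Compare each point to [709.8, 717.8]: sample 1 = 720.6 > UCL; sample 2 = 718.8 > UCL; sample 4 = 705.4 < LCL.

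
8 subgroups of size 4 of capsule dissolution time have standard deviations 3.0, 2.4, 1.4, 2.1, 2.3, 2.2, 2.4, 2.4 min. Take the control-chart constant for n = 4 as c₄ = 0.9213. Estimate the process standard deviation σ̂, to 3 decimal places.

s̄ = (3.0 + 2.4 + 1.4 + 2.1 + 2.3 + 2.2 + 2.4 + 2.4) / 8 = 2.2750
σ̂ = s̄ / c₄ = 2.2750 / 0.9213 = 2.4693

2.469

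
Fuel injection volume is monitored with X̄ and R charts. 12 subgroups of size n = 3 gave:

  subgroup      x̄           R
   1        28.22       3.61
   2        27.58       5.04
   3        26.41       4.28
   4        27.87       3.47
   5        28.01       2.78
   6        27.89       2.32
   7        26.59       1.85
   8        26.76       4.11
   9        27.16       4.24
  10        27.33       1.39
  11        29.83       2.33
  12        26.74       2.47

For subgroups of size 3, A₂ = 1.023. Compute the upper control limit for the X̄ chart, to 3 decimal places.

X̄̄ = (28.22 + 27.58 + 26.41 + 27.87 + 28.01 + 27.89 + 26.59 + 26.76 + 27.16 + 27.33 + 29.83 + 26.74) / 12 = 330.3900 / 12 = 27.5325
R̄ = (3.61 + 5.04 + 4.28 + 3.47 + 2.78 + 2.32 + 1.85 + 4.11 + 4.24 + 1.39 + 2.33 + 2.47) / 12 = 37.8900 / 12 = 3.1575
UCL = X̄̄ + A₂·R̄ = 27.5325 + 1.023 × 3.1575 = 30.7626

30.763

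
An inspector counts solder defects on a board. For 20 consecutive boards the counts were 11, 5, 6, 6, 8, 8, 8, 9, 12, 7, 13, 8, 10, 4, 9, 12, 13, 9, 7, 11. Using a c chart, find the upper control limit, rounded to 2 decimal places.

c̄ = (11 + 5 + 6 + 6 + 8 + 8 + 8 + 9 + 12 + 7 + 13 + 8 + 10 + 4 + 9 + 12 + 13 + 9 + 7 + 11) / 20 = 176 / 20 = 8.8000
UCL = c̄ + 3√c̄ = 8.8000 + 3 × √8.8000 = 8.8000 + 3 × 2.9665 = 17.6994

17.70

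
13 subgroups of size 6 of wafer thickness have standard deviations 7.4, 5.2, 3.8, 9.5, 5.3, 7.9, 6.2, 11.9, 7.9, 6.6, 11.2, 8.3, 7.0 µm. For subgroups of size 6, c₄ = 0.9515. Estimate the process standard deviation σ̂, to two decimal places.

s̄ = (7.4 + 5.2 + 3.8 + 9.5 + 5.3 + 7.9 + 6.2 + 11.9 + 7.9 + 6.6 + 11.2 + 8.3 + 7.0) / 13 = 7.5538
σ̂ = s̄ / c₄ = 7.5538 / 0.9515 = 7.9389

7.94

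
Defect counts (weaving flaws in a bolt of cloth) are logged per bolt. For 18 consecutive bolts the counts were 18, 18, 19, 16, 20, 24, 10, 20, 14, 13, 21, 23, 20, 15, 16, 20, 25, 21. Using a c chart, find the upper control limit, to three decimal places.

c̄ = (18 + 18 + 19 + 16 + 20 + 24 + 10 + 20 + 14 + 13 + 21 + 23 + 20 + 15 + 16 + 20 + 25 + 21) / 18 = 333 / 18 = 18.5000
UCL = c̄ + 3√c̄ = 18.5000 + 3 × √18.5000 = 18.5000 + 3 × 4.3012 = 31.4035

31.403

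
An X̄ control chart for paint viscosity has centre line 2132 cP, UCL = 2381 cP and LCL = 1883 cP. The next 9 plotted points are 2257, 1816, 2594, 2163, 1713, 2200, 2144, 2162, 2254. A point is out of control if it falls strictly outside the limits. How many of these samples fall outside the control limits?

3

Compare each point to [1883, 2381]: sample 2 = 1816 < LCL; sample 3 = 2594 > UCL; sample 5 = 1713 < LCL.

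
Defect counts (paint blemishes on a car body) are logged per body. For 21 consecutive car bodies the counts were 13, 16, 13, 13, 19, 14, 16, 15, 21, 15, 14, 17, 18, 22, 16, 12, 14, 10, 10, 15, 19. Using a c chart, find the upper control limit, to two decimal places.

27.08

c̄ = (13 + 16 + 13 + 13 + 19 + 14 + 16 + 15 + 21 + 15 + 14 + 17 + 18 + 22 + 16 + 12 + 14 + 10 + 10 + 15 + 19) / 21 = 322 / 21 = 15.3333
UCL = c̄ + 3√c̄ = 15.3333 + 3 × √15.3333 = 15.3333 + 3 × 3.9158 = 27.0807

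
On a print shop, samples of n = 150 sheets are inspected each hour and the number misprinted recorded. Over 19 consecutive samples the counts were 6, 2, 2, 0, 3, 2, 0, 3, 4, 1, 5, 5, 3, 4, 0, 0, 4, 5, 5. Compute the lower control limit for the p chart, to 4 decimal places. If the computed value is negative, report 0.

p̄ = Σdᵢ / (k·n) = 54 / (19 × 150) = 0.01895
LCL = p̄ − 3·√(p̄(1−p̄)/n) = 0.01895 − 3 × 0.01113 = -0.01445 → 0 (negative, so LCL = 0)

0.0000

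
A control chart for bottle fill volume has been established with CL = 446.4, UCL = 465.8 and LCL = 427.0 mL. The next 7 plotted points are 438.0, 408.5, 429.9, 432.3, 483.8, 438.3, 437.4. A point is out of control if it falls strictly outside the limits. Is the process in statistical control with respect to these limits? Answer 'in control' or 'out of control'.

out of control

Compare each point to [427.0, 465.8]: sample 2 = 408.5 < LCL; sample 5 = 483.8 > UCL.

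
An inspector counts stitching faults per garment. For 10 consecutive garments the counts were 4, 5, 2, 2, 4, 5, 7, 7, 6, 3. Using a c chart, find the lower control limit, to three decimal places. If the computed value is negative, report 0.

c̄ = (4 + 5 + 2 + 2 + 4 + 5 + 7 + 7 + 6 + 3) / 10 = 45 / 10 = 4.5000
LCL = c̄ − 3√c̄ = 4.5000 − 3 × 2.1213 = -1.8640 → 0 (cannot be negative)

0.000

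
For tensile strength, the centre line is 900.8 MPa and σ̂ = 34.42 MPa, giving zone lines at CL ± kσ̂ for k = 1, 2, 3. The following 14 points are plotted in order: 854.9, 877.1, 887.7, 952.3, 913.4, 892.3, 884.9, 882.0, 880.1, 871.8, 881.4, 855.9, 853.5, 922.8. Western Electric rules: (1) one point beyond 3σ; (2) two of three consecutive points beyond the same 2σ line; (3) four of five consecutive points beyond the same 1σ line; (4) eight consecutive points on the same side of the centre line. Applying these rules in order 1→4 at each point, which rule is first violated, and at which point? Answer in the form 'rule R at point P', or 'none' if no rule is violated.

rule 4 at point 13

Zone of each point (C = within 1σ̂, B = 1σ̂–2σ̂, A = 2σ̂–3σ̂, * = beyond 3σ̂; sign = side of CL): 1:-B, 2:-C, 3:-C, 4:+B, 5:+C, 6:-C, 7:-C, 8:-C, 9:-C, 10:-C, 11:-C, 12:-B, 13:-B, 14:+C
Rule 4 (eight consecutive points on the same side of the centre line) is satisfied at point 13.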